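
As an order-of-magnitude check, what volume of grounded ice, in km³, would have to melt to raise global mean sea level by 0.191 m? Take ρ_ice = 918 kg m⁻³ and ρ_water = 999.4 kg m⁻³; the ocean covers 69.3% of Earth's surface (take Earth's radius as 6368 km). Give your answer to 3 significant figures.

≈ 7.34×10^4 km³

Required water volume = Δh × A = 0.191 m × 3.53×10^14 m² = 6.745×10^13 m³ = 6.745×10^4 km³.
Ice volume = water volume × ρ_w/ρ_ice = 6.745×10^4 × 999.4/918 = 7.34×10^4 km³.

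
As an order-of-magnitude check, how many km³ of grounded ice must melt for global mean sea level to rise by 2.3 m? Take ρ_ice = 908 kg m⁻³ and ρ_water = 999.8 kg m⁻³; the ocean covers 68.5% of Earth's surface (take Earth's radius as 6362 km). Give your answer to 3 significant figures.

≈ 8.82×10^5 km³

Required water volume = Δh × A = 2.3 m × 3.48×10^14 m² = 8.013×10^14 m³ = 8.013×10^5 km³.
Ice volume = water volume × ρ_w/ρ_ice = 8.013×10^5 × 999.8/908 = 8.82×10^5 km³.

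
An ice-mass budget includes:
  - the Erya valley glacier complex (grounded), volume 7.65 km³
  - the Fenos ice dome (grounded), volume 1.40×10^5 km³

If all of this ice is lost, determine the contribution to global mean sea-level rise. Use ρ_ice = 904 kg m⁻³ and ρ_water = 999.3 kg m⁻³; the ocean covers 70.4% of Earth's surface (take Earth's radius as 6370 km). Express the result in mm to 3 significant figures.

≈ 353 mm

Erya: 7.65 km³ × (904/999.3) = 6.920 km³ of water.
Fenos: 1.40×10^5 km³ × (904/999.3) = 1.266×10^5 km³ of water.
Total added water ≈ 1.267×10^14 m³ over 3.59×10^14 m² → Δh = 0.353 m = 353 mm.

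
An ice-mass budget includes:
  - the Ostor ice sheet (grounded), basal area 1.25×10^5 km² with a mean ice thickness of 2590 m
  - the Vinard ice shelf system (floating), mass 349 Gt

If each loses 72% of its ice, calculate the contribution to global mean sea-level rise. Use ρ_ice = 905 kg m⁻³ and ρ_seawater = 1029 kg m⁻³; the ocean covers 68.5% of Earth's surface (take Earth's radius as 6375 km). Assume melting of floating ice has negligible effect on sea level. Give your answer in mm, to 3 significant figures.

≈ 586 mm

Ostor: ice volume = 1.25×10^5 km² × 2590 m = 3.238×10^5 km³; 0.72 × 3.238×10^5 × (905/1029) = 2.050×10^5 km³ of water.
The Vinard ice shelf system is floating and already displaces its own weight of water, so its melt adds essentially nothing to sea level.
Total added water ≈ 2.050×10^14 m³ over 3.50×10^14 m² → Δh = 0.586 m = 586 mm.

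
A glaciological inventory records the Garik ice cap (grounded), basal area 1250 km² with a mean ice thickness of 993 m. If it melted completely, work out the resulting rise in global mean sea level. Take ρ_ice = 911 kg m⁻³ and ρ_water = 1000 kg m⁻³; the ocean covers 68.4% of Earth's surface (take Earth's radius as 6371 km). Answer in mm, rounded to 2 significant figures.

Garik: ice volume = 1250 km² × 993 m = 1241 km³; 1241 × (911/1000) = 1131 km³ of water.
Spread over 3.49×10^14 m² of ocean, Δh = 1.131×10^12 / 3.49×10^14 = 3.24×10^-3 m = 3.2 mm.

≈ 3.2 mm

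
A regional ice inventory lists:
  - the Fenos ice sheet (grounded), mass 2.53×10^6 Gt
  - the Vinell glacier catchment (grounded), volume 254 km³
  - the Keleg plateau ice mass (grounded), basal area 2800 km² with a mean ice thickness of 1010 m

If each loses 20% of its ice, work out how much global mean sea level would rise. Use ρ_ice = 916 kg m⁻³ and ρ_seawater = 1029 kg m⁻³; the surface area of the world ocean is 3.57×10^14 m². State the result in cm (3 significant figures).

≈ 138 cm

Fenos: 0.2 × 2.53×10^6 Gt = 5.060×10^17 kg; dividing by ρ_w = 1029 kg m⁻³ gives 4.917×10^14 m³ of water.
Vinell: 0.2 × 254 km³ × (916/1029) = 45.22 km³ of water.
Keleg: ice volume = 2800 km² × 1010 m = 2828 km³; 0.2 × 2828 × (916/1029) = 503.5 km³ of water.
Total added water ≈ 4.923×10^14 m³ over 3.57×10^14 m² → Δh = 1.38 m = 138 cm.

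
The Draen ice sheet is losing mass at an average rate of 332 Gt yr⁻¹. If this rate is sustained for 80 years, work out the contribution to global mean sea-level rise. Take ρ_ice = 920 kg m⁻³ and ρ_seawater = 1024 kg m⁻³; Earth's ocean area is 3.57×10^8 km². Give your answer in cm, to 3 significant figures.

≈ 7.27 cm

Total mass lost = 332 Gt/yr × 80 yr = 2.656×10^4 Gt = 2.656×10^16 kg.
ρ_w = 1024 kg m⁻³, so water volume = 2.656×10^16 / 1024 = 2.594×10^13 m³.
Δh = 2.594×10^13 / 3.57×10^14 = 0.0727 m = 7.27 cm.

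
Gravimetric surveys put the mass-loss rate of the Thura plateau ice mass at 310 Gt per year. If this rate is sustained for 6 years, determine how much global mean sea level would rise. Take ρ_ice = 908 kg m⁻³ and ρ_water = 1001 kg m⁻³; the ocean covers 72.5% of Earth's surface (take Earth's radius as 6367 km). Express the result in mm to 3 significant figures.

≈ 5.03 mm

Total mass lost = 310 Gt/yr × 6 yr = 1860 Gt = 1.860×10^15 kg.
ρ_w = 1001 kg m⁻³, so water volume = 1.860×10^15 / 1001 = 1.858×10^12 m³.
Δh = 1.858×10^12 / 3.69×10^14 = 5.03×10^-3 m = 5.03 mm.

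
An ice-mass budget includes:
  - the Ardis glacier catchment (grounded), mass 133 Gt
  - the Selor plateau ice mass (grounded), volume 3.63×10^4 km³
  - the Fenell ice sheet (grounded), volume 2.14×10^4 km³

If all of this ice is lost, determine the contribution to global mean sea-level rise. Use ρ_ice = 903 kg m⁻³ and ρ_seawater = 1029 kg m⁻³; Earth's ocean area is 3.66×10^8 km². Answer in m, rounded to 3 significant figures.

≈ 0.139 m

Ardis: 133 Gt = 1.330×10^14 kg; dividing by ρ_w = 1029 kg m⁻³ gives 1.293×10^11 m³ of water.
Selor: 3.63×10^4 km³ × (903/1029) = 3.186×10^4 km³ of water.
Fenell: 2.14×10^4 km³ × (903/1029) = 1.878×10^4 km³ of water.
Total added water ≈ 5.076×10^13 m³ over 3.66×10^14 m² → Δh = 0.139 m.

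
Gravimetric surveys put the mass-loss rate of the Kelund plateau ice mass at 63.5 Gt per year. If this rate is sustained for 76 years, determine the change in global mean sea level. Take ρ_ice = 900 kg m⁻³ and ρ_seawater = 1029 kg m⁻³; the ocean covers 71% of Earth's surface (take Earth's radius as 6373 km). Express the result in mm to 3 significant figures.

≈ 12.9 mm

Total mass lost = 63.5 Gt/yr × 76 yr = 4826 Gt = 4.826×10^15 kg.
ρ_w = 1029 kg m⁻³, so water volume = 4.826×10^15 / 1029 = 4.690×10^12 m³.
Δh = 4.690×10^12 / 3.62×10^14 = 0.0129 m = 12.9 mm.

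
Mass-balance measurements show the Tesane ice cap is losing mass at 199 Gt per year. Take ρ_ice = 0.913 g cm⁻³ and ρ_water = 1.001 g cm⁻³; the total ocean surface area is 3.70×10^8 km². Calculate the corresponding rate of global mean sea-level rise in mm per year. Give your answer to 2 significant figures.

≈ 0.54 mm/yr

ρ_w = 1.001 g cm⁻³ = 1001 kg m⁻³. Annual water volume added = 199 Gt / ρ_w = 1.990×10^14 kg / 1001 kg m⁻³ = 1.988×10^11 m³.
Δh per year = 1.988×10^11 / 3.70×10^14 = 5.37×10^-4 m = 0.54 mm.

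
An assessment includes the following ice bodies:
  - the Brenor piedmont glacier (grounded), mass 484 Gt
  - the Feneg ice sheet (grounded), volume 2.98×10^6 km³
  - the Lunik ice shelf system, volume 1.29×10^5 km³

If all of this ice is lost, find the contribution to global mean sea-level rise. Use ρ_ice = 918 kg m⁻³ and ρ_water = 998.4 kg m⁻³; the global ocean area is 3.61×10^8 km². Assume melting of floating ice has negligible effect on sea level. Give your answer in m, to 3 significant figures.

Brenor: 484 Gt = 4.840×10^14 kg; dividing by ρ_w = 998.4 kg m⁻³ gives 4.848×10^11 m³ of water.
Feneg: 2.98×10^6 km³ × (918/998.4) = 2.740×10^6 km³ of water.
The Lunik ice shelf system is floating and already displaces its own weight of water, so its melt adds essentially nothing to sea level.
Total added water ≈ 2.741×10^15 m³ over 3.61×10^14 m² → Δh = 7.59 m.

≈ 7.59 m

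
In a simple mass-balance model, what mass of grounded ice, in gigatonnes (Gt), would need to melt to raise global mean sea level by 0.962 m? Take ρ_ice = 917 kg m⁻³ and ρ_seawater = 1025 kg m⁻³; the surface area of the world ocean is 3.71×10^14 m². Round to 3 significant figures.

Required water volume = Δh × A = 0.962 m × 3.71×10^14 m² = 3.569×10^14 m³.
ρ_w = 1025 kg m⁻³, so the mass of water = 3.569×10^14 m³ × 1025 kg m⁻³ = 3.658×10^17 kg = 3.66×10^5 Gt (and the same mass of ice, by conservation).

≈ 3.66×10^5 Gt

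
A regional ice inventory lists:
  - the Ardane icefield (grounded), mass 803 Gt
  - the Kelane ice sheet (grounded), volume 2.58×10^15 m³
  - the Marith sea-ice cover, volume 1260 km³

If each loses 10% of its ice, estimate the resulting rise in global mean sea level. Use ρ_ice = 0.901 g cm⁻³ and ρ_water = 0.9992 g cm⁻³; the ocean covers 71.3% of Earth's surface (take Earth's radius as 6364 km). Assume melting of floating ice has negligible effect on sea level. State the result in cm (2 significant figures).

≈ 64 cm

Ardane: 0.1 × 803 Gt = 8.030×10^13 kg; dividing by ρ_w = 0.9992 g cm⁻³ = 999.2 kg m⁻³ gives 8.036×10^10 m³ of water.
Kelane: 0.1 × 2.58×10^15 m³ × (901/999.2) = 2.326×10^14 m³ of water.
The Marith sea-ice cover is floating and already displaces its own weight of water, so its melt adds essentially nothing to sea level.
Total added water ≈ 2.327×10^14 m³ over 3.63×10^14 m² → Δh = 0.641 m = 64 cm.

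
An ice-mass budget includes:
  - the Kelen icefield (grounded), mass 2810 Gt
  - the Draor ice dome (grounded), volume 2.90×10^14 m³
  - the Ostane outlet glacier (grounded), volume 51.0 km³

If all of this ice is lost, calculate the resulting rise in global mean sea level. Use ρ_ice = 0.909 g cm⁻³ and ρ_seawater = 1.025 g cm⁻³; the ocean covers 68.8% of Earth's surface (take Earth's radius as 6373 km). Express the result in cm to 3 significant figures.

Kelen: 2810 Gt = 2.810×10^15 kg; dividing by ρ_w = 1.025 g cm⁻³ = 1025 kg m⁻³ gives 2.741×10^12 m³ of water.
Draor: 2.90×10^14 m³ × (909/1025) = 2.572×10^14 m³ of water.
Ostane: 51.0 km³ × (909/1025) = 45.23 km³ of water.
Total added water ≈ 2.600×10^14 m³ over 3.51×10^14 m² → Δh = 0.740 m = 74.0 cm.

≈ 74.0 cm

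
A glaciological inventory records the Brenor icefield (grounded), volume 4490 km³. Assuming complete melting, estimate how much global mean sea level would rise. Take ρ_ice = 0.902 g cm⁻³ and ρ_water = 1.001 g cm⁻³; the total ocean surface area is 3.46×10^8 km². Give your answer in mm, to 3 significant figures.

Brenor: 4490 km³ × (902/1001) = 4046 km³ of water.
Spread over 3.46×10^14 m² of ocean, Δh = 4.046×10^12 / 3.46×10^14 = 0.0117 m = 11.7 mm.

≈ 11.7 mm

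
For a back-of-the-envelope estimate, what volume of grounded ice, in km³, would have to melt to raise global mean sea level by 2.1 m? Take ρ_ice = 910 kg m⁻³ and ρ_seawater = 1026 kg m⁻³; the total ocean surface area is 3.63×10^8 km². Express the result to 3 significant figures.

≈ 8.59×10^5 km³

Required water volume = Δh × A = 2.1 m × 3.63×10^14 m² = 7.623×10^14 m³ = 7.623×10^5 km³.
Ice volume = water volume × ρ_w/ρ_ice = 7.623×10^5 × 1026/910 = 8.59×10^5 km³.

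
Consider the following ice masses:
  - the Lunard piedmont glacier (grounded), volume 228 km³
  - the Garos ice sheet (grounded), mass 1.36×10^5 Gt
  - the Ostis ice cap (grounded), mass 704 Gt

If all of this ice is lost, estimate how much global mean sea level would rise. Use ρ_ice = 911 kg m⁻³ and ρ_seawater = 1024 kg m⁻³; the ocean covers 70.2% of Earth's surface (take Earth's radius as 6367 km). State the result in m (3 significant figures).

≈ 0.374 m

Lunard: 228 km³ × (911/1024) = 202.8 km³ of water.
Garos: 1.36×10^5 Gt = 1.360×10^17 kg; dividing by ρ_w = 1024 kg m⁻³ gives 1.328×10^14 m³ of water.
Ostis: 704 Gt = 7.040×10^14 kg; dividing by ρ_w = 1024 kg m⁻³ gives 6.875×10^11 m³ of water.
Total added water ≈ 1.337×10^14 m³ over 3.58×10^14 m² → Δh = 0.374 m.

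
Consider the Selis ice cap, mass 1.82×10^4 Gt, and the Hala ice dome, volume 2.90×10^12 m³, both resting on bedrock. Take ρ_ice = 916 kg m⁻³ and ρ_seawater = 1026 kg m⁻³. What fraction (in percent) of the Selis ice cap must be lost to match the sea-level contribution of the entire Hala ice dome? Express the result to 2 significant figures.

Equal sea-level rise means equal mass of meltwater, i.e. equal mass of ice lost.
Ice mass of Hala: 2.656×10^15 kg; ice mass of Selis: 1.820×10^16 kg.
Fraction required = 2.656×10^15 / 1.820×10^16 = 0.146 → 15 %.

≈ 15 %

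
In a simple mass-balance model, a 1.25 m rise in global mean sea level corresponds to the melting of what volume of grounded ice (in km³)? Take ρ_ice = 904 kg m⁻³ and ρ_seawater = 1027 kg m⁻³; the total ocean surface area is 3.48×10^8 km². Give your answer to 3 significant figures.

Required water volume = Δh × A = 1.25 m × 3.48×10^14 m² = 4.350×10^14 m³ = 4.350×10^5 km³.
Ice volume = water volume × ρ_w/ρ_ice = 4.350×10^5 × 1027/904 = 4.94×10^5 km³.

≈ 4.94×10^5 km³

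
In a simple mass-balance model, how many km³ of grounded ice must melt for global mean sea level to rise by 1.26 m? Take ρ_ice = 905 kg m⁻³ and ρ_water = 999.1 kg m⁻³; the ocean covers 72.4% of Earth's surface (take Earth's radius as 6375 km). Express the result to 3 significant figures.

≈ 5.14×10^5 km³

Required water volume = Δh × A = 1.26 m × 3.70×10^14 m² = 4.659×10^14 m³ = 4.659×10^5 km³.
Ice volume = water volume × ρ_w/ρ_ice = 4.659×10^5 × 999.1/905 = 5.14×10^5 km³.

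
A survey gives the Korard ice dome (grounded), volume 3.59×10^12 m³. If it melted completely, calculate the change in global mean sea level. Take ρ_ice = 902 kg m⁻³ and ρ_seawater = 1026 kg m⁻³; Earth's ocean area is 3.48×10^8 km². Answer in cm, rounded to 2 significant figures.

Korard: 3.59×10^12 m³ × (902/1026) = 3.156×10^12 m³ of water.
Spread over 3.48×10^14 m² of ocean, Δh = 3.156×10^12 / 3.48×10^14 = 9.07×10^-3 m = 0.91 cm.

≈ 0.91 cm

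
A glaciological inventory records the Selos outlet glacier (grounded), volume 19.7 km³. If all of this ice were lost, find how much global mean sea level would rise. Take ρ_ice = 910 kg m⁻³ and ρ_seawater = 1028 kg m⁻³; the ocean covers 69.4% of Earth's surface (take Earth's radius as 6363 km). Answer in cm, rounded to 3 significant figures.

≈ 4.94×10^-3 cm

Selos: 19.7 km³ × (910/1028) = 17.44 km³ of water.
Spread over 3.53×10^14 m² of ocean, Δh = 1.744×10^10 / 3.53×10^14 = 4.94×10^-5 m = 4.94×10^-3 cm.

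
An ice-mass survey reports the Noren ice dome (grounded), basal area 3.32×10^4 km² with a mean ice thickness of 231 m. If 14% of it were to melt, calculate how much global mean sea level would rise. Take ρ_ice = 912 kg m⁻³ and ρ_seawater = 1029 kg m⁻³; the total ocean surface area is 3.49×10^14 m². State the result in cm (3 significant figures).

Noren: ice volume = 3.32×10^4 km² × 231 m = 7669 km³; 0.14 × 7669 × (912/1029) = 951.6 km³ of water.
Spread over 3.49×10^14 m² of ocean, Δh = 9.516×10^11 / 3.49×10^14 = 2.73×10^-3 m = 0.273 cm.

≈ 0.273 cm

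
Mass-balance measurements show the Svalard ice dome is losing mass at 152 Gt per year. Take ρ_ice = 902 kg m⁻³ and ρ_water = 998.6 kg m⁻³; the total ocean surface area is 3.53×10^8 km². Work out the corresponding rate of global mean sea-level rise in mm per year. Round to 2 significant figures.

ρ_w = 998.6 kg m⁻³. Annual water volume added = 152 Gt / ρ_w = 1.520×10^14 kg / 998.6 kg m⁻³ = 1.522×10^11 m³.
Δh per year = 1.522×10^11 / 3.53×10^14 = 4.31×10^-4 m = 0.43 mm.

≈ 0.43 mm/yr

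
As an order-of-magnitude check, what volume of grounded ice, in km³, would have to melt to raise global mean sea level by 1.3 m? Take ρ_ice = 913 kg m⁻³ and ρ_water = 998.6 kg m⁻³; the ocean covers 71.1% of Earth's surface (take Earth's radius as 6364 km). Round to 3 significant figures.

≈ 5.15×10^5 km³

Required water volume = Δh × A = 1.3 m × 3.62×10^14 m² = 4.704×10^14 m³ = 4.704×10^5 km³.
Ice volume = water volume × ρ_w/ρ_ice = 4.704×10^5 × 998.6/913 = 5.15×10^5 km³.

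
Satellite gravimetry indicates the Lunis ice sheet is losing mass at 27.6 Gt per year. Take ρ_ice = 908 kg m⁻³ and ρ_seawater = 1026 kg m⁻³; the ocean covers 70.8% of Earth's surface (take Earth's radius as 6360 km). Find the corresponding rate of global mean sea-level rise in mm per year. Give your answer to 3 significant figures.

ρ_w = 1026 kg m⁻³. Annual water volume added = 27.6 Gt / ρ_w = 2.760×10^13 kg / 1026 kg m⁻³ = 2.690×10^10 m³.
Δh per year = 2.690×10^10 / 3.60×10^14 = 7.47×10^-5 m = 0.0747 mm.

≈ 0.0747 mm/yr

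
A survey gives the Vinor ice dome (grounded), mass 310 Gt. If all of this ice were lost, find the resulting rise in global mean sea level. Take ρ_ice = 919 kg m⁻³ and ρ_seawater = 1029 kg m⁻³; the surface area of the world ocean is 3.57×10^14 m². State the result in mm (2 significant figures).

Vinor: 310 Gt = 3.100×10^14 kg; dividing by ρ_w = 1029 kg m⁻³ gives 3.013×10^11 m³ of water.
Spread over 3.57×10^14 m² of ocean, Δh = 3.013×10^11 / 3.57×10^14 = 8.44×10^-4 m = 0.84 mm.

≈ 0.84 mm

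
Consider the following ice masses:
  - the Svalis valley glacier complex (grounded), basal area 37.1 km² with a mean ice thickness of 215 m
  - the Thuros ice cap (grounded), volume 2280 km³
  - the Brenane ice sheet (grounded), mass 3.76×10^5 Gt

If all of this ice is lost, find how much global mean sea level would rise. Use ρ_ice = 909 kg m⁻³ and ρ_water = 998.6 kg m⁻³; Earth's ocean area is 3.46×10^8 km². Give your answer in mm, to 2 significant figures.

Svalis: ice volume = 37.1 km² × 215 m = 7.976 km³; 7.976 × (909/998.6) = 7.261 km³ of water.
Thuros: 2280 km³ × (909/998.6) = 2075 km³ of water.
Brenane: 3.76×10^5 Gt = 3.760×10^17 kg; dividing by ρ_w = 998.6 kg m⁻³ gives 3.765×10^14 m³ of water.
Total added water ≈ 3.786×10^14 m³ over 3.46×10^14 m² → Δh = 1.09 m = 1100 mm.

≈ 1100 mm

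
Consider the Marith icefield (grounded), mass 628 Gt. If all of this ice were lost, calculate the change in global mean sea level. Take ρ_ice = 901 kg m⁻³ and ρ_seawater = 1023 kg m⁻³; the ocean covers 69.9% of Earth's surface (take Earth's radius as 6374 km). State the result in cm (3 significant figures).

≈ 0.172 cm

Marith: 628 Gt = 6.280×10^14 kg; dividing by ρ_w = 1023 kg m⁻³ gives 6.139×10^11 m³ of water.
Spread over 3.57×10^14 m² of ocean, Δh = 6.139×10^11 / 3.57×10^14 = 1.72×10^-3 m = 0.172 cm.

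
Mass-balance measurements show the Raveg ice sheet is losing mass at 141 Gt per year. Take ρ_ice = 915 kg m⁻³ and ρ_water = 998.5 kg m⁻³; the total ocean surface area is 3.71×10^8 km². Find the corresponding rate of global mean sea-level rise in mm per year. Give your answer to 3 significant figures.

ρ_w = 998.5 kg m⁻³. Annual water volume added = 141 Gt / ρ_w = 1.410×10^14 kg / 998.5 kg m⁻³ = 1.412×10^11 m³.
Δh per year = 1.412×10^11 / 3.71×10^14 = 3.81×10^-4 m = 0.381 mm.

≈ 0.381 mm/yr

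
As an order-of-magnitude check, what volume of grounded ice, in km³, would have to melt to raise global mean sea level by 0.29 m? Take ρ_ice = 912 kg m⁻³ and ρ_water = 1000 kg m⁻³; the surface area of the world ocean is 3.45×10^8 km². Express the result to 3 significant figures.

≈ 1.10×10^5 km³

Required water volume = Δh × A = 0.29 m × 3.45×10^14 m² = 1.000×10^14 m³ = 1.000×10^5 km³.
Ice volume = water volume × ρ_w/ρ_ice = 1.000×10^5 × 1000/912 = 1.10×10^5 km³.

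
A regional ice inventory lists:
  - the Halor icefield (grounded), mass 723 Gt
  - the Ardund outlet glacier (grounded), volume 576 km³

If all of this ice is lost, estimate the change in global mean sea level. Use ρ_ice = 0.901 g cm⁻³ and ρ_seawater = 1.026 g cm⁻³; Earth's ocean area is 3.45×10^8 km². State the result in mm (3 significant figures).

≈ 3.51 mm

Halor: 723 Gt = 7.230×10^14 kg; dividing by ρ_w = 1.026 g cm⁻³ = 1026 kg m⁻³ gives 7.047×10^11 m³ of water.
Ardund: 576 km³ × (901/1026) = 505.8 km³ of water.
Total added water ≈ 1.211×10^12 m³ over 3.45×10^14 m² → Δh = 3.51×10^-3 m = 3.51 mm.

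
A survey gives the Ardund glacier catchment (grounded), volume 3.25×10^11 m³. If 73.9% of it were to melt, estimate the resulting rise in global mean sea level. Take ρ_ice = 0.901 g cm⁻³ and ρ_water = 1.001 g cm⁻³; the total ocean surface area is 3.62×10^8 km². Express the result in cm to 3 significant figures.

≈ 0.0597 cm

Ardund: 0.739 × 3.25×10^11 m³ × (901/1001) = 2.162×10^11 m³ of water.
Spread over 3.62×10^14 m² of ocean, Δh = 2.162×10^11 / 3.62×10^14 = 5.97×10^-4 m = 0.0597 cm.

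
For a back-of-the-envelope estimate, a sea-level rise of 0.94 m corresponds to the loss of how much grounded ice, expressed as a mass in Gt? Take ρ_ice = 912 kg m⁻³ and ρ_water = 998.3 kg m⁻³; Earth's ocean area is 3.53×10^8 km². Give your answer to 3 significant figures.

≈ 3.31×10^5 Gt

Required water volume = Δh × A = 0.94 m × 3.53×10^14 m² = 3.318×10^14 m³.
ρ_w = 998.3 kg m⁻³, so the mass of water = 3.318×10^14 m³ × 998.3 kg m⁻³ = 3.313×10^17 kg = 3.31×10^5 Gt (and the same mass of ice, by conservation).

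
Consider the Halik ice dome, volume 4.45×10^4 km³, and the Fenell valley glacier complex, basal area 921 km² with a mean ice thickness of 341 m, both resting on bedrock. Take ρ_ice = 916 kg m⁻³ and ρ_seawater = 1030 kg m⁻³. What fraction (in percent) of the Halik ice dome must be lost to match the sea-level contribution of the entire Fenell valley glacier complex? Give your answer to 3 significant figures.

Equal sea-level rise means equal mass of meltwater, i.e. equal mass of ice lost.
Ice mass of Fenell: 2.877×10^14 kg; ice mass of Halik: 4.076×10^16 kg.
Fraction required = 2.877×10^14 / 4.076×10^16 = 7.06×10^-3 → 0.706 %.

≈ 0.706 %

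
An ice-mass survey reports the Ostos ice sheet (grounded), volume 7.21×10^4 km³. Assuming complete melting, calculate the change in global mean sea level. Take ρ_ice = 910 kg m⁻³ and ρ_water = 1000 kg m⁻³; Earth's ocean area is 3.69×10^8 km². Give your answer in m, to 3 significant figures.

≈ 0.178 m

Ostos: 7.21×10^4 km³ × (910/1000) = 6.561×10^4 km³ of water.
Spread over 3.69×10^14 m² of ocean, Δh = 6.561×10^13 / 3.69×10^14 = 0.178 m.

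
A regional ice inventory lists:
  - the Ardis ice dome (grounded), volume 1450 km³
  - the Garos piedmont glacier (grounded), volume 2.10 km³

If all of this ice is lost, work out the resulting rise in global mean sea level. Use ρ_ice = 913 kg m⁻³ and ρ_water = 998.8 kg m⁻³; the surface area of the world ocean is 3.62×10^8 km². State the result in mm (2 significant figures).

≈ 3.7 mm

Ardis: 1450 km³ × (913/998.8) = 1325 km³ of water.
Garos: 2.10 km³ × (913/998.8) = 1.920 km³ of water.
Total added water ≈ 1.327×10^12 m³ over 3.62×10^14 m² → Δh = 3.67×10^-3 m = 3.7 mm.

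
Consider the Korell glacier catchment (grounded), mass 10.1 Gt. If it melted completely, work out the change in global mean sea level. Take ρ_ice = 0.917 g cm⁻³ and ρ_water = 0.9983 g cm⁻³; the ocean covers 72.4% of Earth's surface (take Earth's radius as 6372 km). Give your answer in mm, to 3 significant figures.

Korell: 10.1 Gt = 1.010×10^13 kg; dividing by ρ_w = 0.9983 g cm⁻³ = 998.3 kg m⁻³ gives 1.012×10^10 m³ of water.
Spread over 3.69×10^14 m² of ocean, Δh = 1.012×10^10 / 3.69×10^14 = 2.74×10^-5 m = 0.0274 mm.

≈ 0.0274 mm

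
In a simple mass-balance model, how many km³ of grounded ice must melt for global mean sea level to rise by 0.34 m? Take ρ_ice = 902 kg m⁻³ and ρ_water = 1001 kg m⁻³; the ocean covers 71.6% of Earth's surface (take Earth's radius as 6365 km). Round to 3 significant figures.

≈ 1.38×10^5 km³

Required water volume = Δh × A = 0.34 m × 3.65×10^14 m² = 1.239×10^14 m³ = 1.239×10^5 km³.
Ice volume = water volume × ρ_w/ρ_ice = 1.239×10^5 × 1001/902 = 1.38×10^5 km³.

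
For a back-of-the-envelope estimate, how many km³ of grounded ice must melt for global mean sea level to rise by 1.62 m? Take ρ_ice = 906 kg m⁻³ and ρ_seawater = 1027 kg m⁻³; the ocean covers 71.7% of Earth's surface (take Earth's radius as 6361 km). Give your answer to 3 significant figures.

Required water volume = Δh × A = 1.62 m × 3.65×10^14 m² = 5.906×10^14 m³ = 5.906×10^5 km³.
Ice volume = water volume × ρ_w/ρ_ice = 5.906×10^5 × 1027/906 = 6.69×10^5 km³.

≈ 6.69×10^5 km³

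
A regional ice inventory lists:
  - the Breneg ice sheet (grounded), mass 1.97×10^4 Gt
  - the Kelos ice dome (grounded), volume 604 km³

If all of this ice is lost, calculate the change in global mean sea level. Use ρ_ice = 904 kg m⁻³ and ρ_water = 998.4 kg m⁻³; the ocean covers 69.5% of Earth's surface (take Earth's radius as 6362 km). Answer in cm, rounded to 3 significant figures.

≈ 5.74 cm

Breneg: 1.97×10^4 Gt = 1.970×10^16 kg; dividing by ρ_w = 998.4 kg m⁻³ gives 1.973×10^13 m³ of water.
Kelos: 604 km³ × (904/998.4) = 546.9 km³ of water.
Total added water ≈ 2.028×10^13 m³ over 3.53×10^14 m² → Δh = 0.0574 m = 5.74 cm.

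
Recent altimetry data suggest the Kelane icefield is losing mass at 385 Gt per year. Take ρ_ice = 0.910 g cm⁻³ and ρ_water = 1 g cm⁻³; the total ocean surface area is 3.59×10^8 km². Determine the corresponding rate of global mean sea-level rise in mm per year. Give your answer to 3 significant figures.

ρ_w = 1 g cm⁻³ = 1000 kg m⁻³. Annual water volume added = 385 Gt / ρ_w = 3.850×10^14 kg / 1000 kg m⁻³ = 3.850×10^11 m³.
Δh per year = 3.850×10^11 / 3.59×10^14 = 1.07×10^-3 m = 1.07 mm.

≈ 1.07 mm/yr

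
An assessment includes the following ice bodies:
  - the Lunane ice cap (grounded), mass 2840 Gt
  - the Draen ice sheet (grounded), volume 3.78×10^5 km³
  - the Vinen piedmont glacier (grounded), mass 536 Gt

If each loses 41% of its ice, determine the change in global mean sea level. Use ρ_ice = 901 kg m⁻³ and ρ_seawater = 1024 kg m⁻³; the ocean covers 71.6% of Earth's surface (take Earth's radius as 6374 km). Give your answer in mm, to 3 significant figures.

≈ 377 mm

Lunane: 0.41 × 2840 Gt = 1.164×10^15 kg; dividing by ρ_w = 1024 kg m⁻³ gives 1.137×10^12 m³ of water.
Draen: 0.41 × 3.78×10^5 km³ × (901/1024) = 1.364×10^5 km³ of water.
Vinen: 0.41 × 536 Gt = 2.198×10^14 kg; dividing by ρ_w = 1024 kg m⁻³ gives 2.146×10^11 m³ of water.
Total added water ≈ 1.377×10^14 m³ over 3.66×10^14 m² → Δh = 0.377 m = 377 mm.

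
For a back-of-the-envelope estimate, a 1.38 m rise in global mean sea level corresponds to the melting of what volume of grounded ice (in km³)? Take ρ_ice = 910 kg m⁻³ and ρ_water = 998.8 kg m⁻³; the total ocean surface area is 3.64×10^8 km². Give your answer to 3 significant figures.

Required water volume = Δh × A = 1.38 m × 3.64×10^14 m² = 5.023×10^14 m³ = 5.023×10^5 km³.
Ice volume = water volume × ρ_w/ρ_ice = 5.023×10^5 × 998.8/910 = 5.51×10^5 km³.

≈ 5.51×10^5 km³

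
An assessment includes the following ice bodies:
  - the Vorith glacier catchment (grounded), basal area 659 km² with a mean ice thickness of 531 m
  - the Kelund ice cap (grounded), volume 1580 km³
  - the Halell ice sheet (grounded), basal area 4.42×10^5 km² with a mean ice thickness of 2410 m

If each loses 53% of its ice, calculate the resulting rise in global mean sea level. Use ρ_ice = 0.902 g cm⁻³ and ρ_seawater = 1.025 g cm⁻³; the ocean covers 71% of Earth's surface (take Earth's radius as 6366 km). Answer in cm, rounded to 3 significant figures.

≈ 138 cm

Vorith: ice volume = 659 km² × 531 m = 349.9 km³; 0.53 × 349.9 × (902/1025) = 163.2 km³ of water.
Kelund: 0.53 × 1580 km³ × (902/1025) = 736.9 km³ of water.
Halell: ice volume = 4.42×10^5 km² × 2410 m = 1.065×10^6 km³; 0.53 × 1.065×10^6 × (902/1025) = 4.968×10^5 km³ of water.
Total added water ≈ 4.977×10^14 m³ over 3.62×10^14 m² → Δh = 1.38 m = 138 cm.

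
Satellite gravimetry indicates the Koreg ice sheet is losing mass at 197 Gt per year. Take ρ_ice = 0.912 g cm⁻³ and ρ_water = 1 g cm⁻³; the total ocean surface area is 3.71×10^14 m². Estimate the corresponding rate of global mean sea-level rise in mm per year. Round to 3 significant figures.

≈ 0.531 mm/yr

ρ_w = 1 g cm⁻³ = 1000 kg m⁻³. Annual water volume added = 197 Gt / ρ_w = 1.970×10^14 kg / 1000 kg m⁻³ = 1.970×10^11 m³.
Δh per year = 1.970×10^11 / 3.71×10^14 = 5.31×10^-4 m = 0.531 mm.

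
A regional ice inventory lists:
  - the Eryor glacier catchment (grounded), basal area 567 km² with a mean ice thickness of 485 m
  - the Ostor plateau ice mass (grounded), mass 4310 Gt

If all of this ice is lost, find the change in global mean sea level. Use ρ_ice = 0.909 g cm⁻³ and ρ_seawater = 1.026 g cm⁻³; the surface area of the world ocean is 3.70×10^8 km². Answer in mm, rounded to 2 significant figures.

Eryor: ice volume = 567 km² × 485 m = 275.0 km³; 275.0 × (909/1026) = 243.6 km³ of water.
Ostor: 4310 Gt = 4.310×10^15 kg; dividing by ρ_w = 1.026 g cm⁻³ = 1026 kg m⁻³ gives 4.201×10^12 m³ of water.
Total added water ≈ 4.444×10^12 m³ over 3.70×10^14 m² → Δh = 0.0120 m = 12 mm.

≈ 12 mm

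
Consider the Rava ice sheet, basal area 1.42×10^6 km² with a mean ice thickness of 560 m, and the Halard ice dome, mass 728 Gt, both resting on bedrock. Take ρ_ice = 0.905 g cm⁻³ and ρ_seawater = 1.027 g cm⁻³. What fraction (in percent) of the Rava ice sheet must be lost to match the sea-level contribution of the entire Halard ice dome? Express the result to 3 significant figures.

Equal sea-level rise means equal mass of meltwater, i.e. equal mass of ice lost.
Ice mass of Halard: 7.280×10^14 kg; ice mass of Rava: 7.197×10^17 kg.
Fraction required = 7.280×10^14 / 7.197×10^17 = 1.01×10^-3 → 0.101 %.

≈ 0.101 %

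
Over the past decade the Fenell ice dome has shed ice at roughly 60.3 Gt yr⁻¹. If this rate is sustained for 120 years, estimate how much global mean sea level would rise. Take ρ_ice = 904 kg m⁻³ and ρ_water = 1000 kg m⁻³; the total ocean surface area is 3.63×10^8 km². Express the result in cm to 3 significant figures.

≈ 1.99 cm

Total mass lost = 60.3 Gt/yr × 120 yr = 7236 Gt = 7.236×10^15 kg.
ρ_w = 1000 kg m⁻³, so water volume = 7.236×10^15 / 1000 = 7.236×10^12 m³.
Δh = 7.236×10^12 / 3.63×10^14 = 0.0199 m = 1.99 cm.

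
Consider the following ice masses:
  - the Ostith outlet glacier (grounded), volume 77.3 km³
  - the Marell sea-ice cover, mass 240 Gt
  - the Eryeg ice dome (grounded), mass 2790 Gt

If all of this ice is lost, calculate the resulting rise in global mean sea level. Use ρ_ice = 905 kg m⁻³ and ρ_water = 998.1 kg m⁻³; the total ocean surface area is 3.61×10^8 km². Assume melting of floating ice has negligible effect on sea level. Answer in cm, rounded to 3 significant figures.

≈ 0.794 cm

Ostith: 77.3 km³ × (905/998.1) = 70.09 km³ of water.
The Marell sea-ice cover is floating and already displaces its own weight of water, so its melt adds essentially nothing to sea level.
Eryeg: 2790 Gt = 2.790×10^15 kg; dividing by ρ_w = 998.1 kg m⁻³ gives 2.795×10^12 m³ of water.
Total added water ≈ 2.865×10^12 m³ over 3.61×10^14 m² → Δh = 7.94×10^-3 m = 0.794 cm.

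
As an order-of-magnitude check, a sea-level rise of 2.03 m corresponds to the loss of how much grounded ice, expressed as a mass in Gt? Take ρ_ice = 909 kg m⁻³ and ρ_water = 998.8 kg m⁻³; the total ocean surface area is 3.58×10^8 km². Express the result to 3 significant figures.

≈ 7.26×10^5 Gt

Required water volume = Δh × A = 2.03 m × 3.58×10^14 m² = 7.267×10^14 m³.
ρ_w = 998.8 kg m⁻³, so the mass of water = 7.267×10^14 m³ × 998.8 kg m⁻³ = 7.259×10^17 kg = 7.26×10^5 Gt (and the same mass of ice, by conservation).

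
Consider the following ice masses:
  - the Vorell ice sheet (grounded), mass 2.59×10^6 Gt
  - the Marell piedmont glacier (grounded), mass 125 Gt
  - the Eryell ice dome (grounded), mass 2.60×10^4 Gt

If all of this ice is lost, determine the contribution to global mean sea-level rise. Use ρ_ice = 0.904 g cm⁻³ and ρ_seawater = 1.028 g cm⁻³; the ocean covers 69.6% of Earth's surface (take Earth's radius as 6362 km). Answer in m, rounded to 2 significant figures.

Vorell: 2.59×10^6 Gt = 2.590×10^18 kg; dividing by ρ_w = 1.028 g cm⁻³ = 1028 kg m⁻³ gives 2.519×10^15 m³ of water.
Marell: 125 Gt = 1.250×10^14 kg; dividing by ρ_w = 1028 kg m⁻³ gives 1.216×10^11 m³ of water.
Eryell: 2.60×10^4 Gt = 2.600×10^16 kg; dividing by ρ_w = 1028 kg m⁻³ gives 2.529×10^13 m³ of water.
Total added water ≈ 2.545×10^15 m³ over 3.54×10^14 m² → Δh = 7.19 m.

≈ 7.2 m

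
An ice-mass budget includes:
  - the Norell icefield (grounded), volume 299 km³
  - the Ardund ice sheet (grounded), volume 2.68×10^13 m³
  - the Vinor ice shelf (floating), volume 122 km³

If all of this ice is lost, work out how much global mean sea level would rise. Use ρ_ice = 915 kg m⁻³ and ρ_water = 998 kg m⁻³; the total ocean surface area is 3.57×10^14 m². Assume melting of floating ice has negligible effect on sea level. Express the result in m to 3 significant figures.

Norell: 299 km³ × (915/998) = 274.1 km³ of water.
Ardund: 2.68×10^13 m³ × (915/998) = 2.457×10^13 m³ of water.
The Vinor ice shelf is floating and already displaces its own weight of water, so its melt adds essentially nothing to sea level.
Total added water ≈ 2.485×10^13 m³ over 3.57×10^14 m² → Δh = 0.0696 m.

≈ 0.0696 m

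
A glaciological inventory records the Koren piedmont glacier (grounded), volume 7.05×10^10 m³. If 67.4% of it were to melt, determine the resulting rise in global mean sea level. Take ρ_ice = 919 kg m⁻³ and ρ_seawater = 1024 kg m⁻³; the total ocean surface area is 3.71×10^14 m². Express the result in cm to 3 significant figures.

Koren: 0.674 × 7.05×10^10 m³ × (919/1024) = 4.264×10^10 m³ of water.
Spread over 3.71×10^14 m² of ocean, Δh = 4.264×10^10 / 3.71×10^14 = 1.15×10^-4 m = 0.0115 cm.

≈ 0.0115 cm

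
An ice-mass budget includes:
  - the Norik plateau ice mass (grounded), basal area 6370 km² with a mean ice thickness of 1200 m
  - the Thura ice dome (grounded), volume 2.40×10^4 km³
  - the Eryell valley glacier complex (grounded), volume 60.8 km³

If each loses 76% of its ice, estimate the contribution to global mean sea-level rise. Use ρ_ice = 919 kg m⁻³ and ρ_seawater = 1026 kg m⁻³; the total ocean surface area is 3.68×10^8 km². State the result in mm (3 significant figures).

≈ 58.6 mm

Norik: ice volume = 6370 km² × 1200 m = 7644 km³; 0.76 × 7644 × (919/1026) = 5204 km³ of water.
Thura: 0.76 × 2.40×10^4 km³ × (919/1026) = 1.634×10^4 km³ of water.
Eryell: 0.76 × 60.8 km³ × (919/1026) = 41.39 km³ of water.
Total added water ≈ 2.158×10^13 m³ over 3.68×10^14 m² → Δh = 0.0586 m = 58.6 mm.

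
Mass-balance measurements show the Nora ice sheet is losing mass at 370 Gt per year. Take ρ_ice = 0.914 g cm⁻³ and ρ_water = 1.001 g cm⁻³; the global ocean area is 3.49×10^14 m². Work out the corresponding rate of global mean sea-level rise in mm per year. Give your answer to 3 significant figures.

ρ_w = 1.001 g cm⁻³ = 1001 kg m⁻³. Annual water volume added = 370 Gt / ρ_w = 3.700×10^14 kg / 1001 kg m⁻³ = 3.696×10^11 m³.
Δh per year = 3.696×10^11 / 3.49×10^14 = 1.06×10^-3 m = 1.06 mm.

≈ 1.06 mm/yr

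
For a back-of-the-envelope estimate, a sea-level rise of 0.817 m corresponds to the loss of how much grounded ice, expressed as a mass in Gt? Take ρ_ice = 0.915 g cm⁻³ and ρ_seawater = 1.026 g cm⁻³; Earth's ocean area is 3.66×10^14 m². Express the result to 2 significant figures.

Required water volume = Δh × A = 0.817 m × 3.66×10^14 m² = 2.990×10^14 m³.
ρ_w = 1.026 g cm⁻³ = 1026 kg m⁻³, so the mass of water = 2.990×10^14 m³ × 1026 kg m⁻³ = 3.068×10^17 kg = 3.1×10^5 Gt (and the same mass of ice, by conservation).

≈ 3.1×10^5 Gt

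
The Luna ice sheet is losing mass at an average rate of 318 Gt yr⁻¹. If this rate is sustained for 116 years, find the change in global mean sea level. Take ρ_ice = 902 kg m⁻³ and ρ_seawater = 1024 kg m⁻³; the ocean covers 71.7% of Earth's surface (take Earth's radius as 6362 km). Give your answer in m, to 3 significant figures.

Total mass lost = 318 Gt/yr × 116 yr = 3.689×10^4 Gt = 3.689×10^16 kg.
ρ_w = 1024 kg m⁻³, so water volume = 3.689×10^16 / 1024 = 3.602×10^13 m³.
Δh = 3.602×10^13 / 3.65×10^14 = 0.0988 m.

≈ 0.0988 m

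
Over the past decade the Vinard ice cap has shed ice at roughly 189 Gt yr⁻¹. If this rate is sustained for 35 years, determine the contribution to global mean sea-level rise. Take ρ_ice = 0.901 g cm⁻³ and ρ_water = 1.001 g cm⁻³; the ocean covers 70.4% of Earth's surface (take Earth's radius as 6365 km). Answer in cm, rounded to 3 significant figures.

≈ 1.84 cm

Total mass lost = 189 Gt/yr × 35 yr = 6615 Gt = 6.615×10^15 kg.
ρ_w = 1.001 g cm⁻³ = 1001 kg m⁻³, so water volume = 6.615×10^15 / 1001 = 6.608×10^12 m³.
Δh = 6.608×10^12 / 3.58×10^14 = 0.0184 m = 1.84 cm.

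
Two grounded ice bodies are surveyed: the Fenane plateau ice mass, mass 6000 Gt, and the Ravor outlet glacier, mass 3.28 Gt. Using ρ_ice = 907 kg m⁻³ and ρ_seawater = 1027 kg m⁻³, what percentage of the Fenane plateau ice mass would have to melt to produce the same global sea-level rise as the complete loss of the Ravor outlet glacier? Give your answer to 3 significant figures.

≈ 0.0547 %

Equal sea-level rise means equal mass of meltwater, i.e. equal mass of ice lost.
Ice mass of Ravor: 3.280×10^12 kg; ice mass of Fenane: 6.000×10^15 kg.
Fraction required = 3.280×10^12 / 6.000×10^15 = 5.47×10^-4 → 0.0547 %.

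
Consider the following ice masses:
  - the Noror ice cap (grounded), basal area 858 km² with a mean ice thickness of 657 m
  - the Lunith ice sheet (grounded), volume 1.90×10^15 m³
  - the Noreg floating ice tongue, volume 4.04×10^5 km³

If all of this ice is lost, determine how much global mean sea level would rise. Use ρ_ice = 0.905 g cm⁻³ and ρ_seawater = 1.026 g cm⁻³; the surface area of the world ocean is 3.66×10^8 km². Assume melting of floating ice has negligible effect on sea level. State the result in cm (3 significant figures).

≈ 458 cm

Noror: ice volume = 858 km² × 657 m = 563.7 km³; 563.7 × (905/1026) = 497.2 km³ of water.
Lunith: 1.90×10^15 m³ × (905/1026) = 1.676×10^15 m³ of water.
The Noreg floating ice tongue is floating and already displaces its own weight of water, so its melt adds essentially nothing to sea level.
Total added water ≈ 1.676×10^15 m³ over 3.66×10^14 m² → Δh = 4.58 m = 458 cm.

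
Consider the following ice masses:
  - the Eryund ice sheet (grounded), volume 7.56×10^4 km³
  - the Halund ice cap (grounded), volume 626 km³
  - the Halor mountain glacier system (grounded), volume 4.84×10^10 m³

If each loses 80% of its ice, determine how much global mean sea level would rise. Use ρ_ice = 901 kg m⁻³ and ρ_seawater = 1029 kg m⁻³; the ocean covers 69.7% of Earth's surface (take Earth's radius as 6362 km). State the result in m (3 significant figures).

Eryund: 0.8 × 7.56×10^4 km³ × (901/1029) = 5.296×10^4 km³ of water.
Halund: 0.8 × 626 km³ × (901/1029) = 438.5 km³ of water.
Halor: 0.8 × 4.84×10^10 m³ × (901/1029) = 3.390×10^10 m³ of water.
Total added water ≈ 5.343×10^13 m³ over 3.55×10^14 m² → Δh = 0.151 m.

≈ 0.151 m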